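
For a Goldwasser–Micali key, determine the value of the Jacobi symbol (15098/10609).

Reduce the numerator: 15098 ≡ 4489 (mod 10609), so (15098/10609) = (4489/10609).
4489 ≡ 1 (mod 4), so quadratic reciprocity gives (4489/10609) = (10609/4489). Reduce: 10609 ≡ 1631 (mod 4489). Now have (1631/4489).
4489 ≡ 1 (mod 4), so quadratic reciprocity gives (1631/4489) = (4489/1631). Reduce: 4489 ≡ 1227 (mod 1631). Now have (1227/1631).
Both 1227 ≡ 3 and 1631 ≡ 3 (mod 4), so reciprocity gives (1227/1631) = -(1631/1227). Reduce: 1631 ≡ 404 (mod 1227). Now have -(404/1227).
Factor out 2: 404 = 2^2·101. Since 1227 ≡ 3 (mod 8), (2/1227) = -1, and (2/1227)^2 = +1. Now have -(101/1227).
101 ≡ 1 (mod 4), so quadratic reciprocity gives (101/1227) = (1227/101). Reduce: 1227 ≡ 15 (mod 101). Now have -(15/101).
101 ≡ 1 (mod 4), so quadratic reciprocity gives (15/101) = (101/15). Reduce: 101 ≡ 11 (mod 15). Now have -(11/15).
Both 11 ≡ 3 and 15 ≡ 3 (mod 4), so reciprocity gives (11/15) = -(15/11). Reduce: 15 ≡ 4 (mod 11). Now have (4/11).
Factor out 2: 4 = 2^2. Since 11 ≡ 3 (mod 8), (2/11) = -1, and (2/11)^2 = +1. Now have (1/11).
(1/11) = 1. Collecting the sign factors: 1.

1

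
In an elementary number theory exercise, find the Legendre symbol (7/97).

-1

97 ≡ 1 (mod 4), so quadratic reciprocity gives (7/97) = (97/7). Reduce: 97 ≡ 6 (mod 7). Now have (6/7).
Factor out 2: 6 = 2·3. Since 7 ≡ 7 (mod 8), (2/7) = +1. Now have (3/7).
Both 3 ≡ 3 and 7 ≡ 3 (mod 4), so reciprocity gives (3/7) = -(7/3). Reduce: 7 ≡ 1 (mod 3). Now have -(1/3).
(1/3) = 1. Collecting the sign factors: -1.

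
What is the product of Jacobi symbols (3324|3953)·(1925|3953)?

1

By multiplicativity, (3324·1925|3953) = (3324|3953)·(1925|3953).
First factor (3324|3953):
Factor out 2: 3324 = 2^2·831. Since 3953 ≡ 1 (mod 8), (2|3953) = +1, and (2|3953)^2 = +1. Now have (831|3953).
3953 ≡ 1 (mod 4), so quadratic reciprocity gives (831|3953) = (3953|831). Reduce: 3953 ≡ 629 (mod 831). Now have (629|831).
629 ≡ 1 (mod 4), so quadratic reciprocity gives (629|831) = (831|629). Reduce: 831 ≡ 202 (mod 629). Now have (202|629).
Factor out 2: 202 = 2·101. Since 629 ≡ 5 (mod 8), (2|629) = -1. Now have -(101|629).
101 ≡ 1 (mod 4), so quadratic reciprocity gives (101|629) = (629|101). Reduce: 629 ≡ 23 (mod 101). Now have -(23|101).
101 ≡ 1 (mod 4), so quadratic reciprocity gives (23|101) = (101|23). Reduce: 101 ≡ 9 (mod 23). Now have -(9|23).
9 ≡ 1 (mod 4), so quadratic reciprocity gives (9|23) = (23|9). Reduce: 23 ≡ 5 (mod 9). Now have -(5|9).
5 ≡ 1 (mod 4), so quadratic reciprocity gives (5|9) = (9|5). Reduce: 9 ≡ 4 (mod 5). Now have -(4|5).
Factor out 2: 4 = 2^2. Since 5 ≡ 5 (mod 8), (2|5) = -1, and (2|5)^2 = +1. Now have -(1|5).
(1|5) = 1. Collecting the sign factors: -1.
Second factor (1925|3953):
1925 ≡ 1 (mod 4), so quadratic reciprocity gives (1925|3953) = (3953|1925). Reduce: 3953 ≡ 103 (mod 1925). Now have (103|1925).
1925 ≡ 1 (mod 4), so quadratic reciprocity gives (103|1925) = (1925|103). Reduce: 1925 ≡ 71 (mod 103). Now have (71|103).
Both 71 ≡ 3 and 103 ≡ 3 (mod 4), so reciprocity gives (71|103) = -(103|71). Reduce: 103 ≡ 32 (mod 71). Now have -(32|71).
Factor out 2: 32 = 2^5. Since 71 ≡ 7 (mod 8), (2|71) = +1, and (2|71)^5 = +1. Now have -(1|71).
(1|71) = 1. Collecting the sign factors: -1.
Product: (-1)·(-1) = 1.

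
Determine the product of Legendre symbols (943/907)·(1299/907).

-1

By multiplicativity, (943·1299/907) = (943/907)·(1299/907).
First factor (943/907):
(943/907)
  = (36/907)    [943 ≡ 36 mod 907]
  = (9/907)    [907 ≡ 3 mod 8 ⇒ (2/907)^2 = +1]
  = (907/9)    [QR: 9 ≡ 1 mod 4, sign kept]
  = (7/9)    [907 ≡ 7 mod 9]
  = (9/7)    [QR: 9 ≡ 1 mod 4, sign kept]
  = (2/7)    [9 ≡ 2 mod 7]
  = (1/7)    [7 ≡ 7 mod 8 ⇒ (2/7) = +1]
  = 1    [(1/7) = 1]
Second factor (1299/907):
(1299/907)
  = (392/907)    [1299 ≡ 392 mod 907]
  = -(49/907)    [907 ≡ 3 mod 8 ⇒ (2/907)^3 = -1]
  = -(907/49)    [QR: 49 ≡ 1 mod 4, sign kept]
  = -(25/49)    [907 ≡ 25 mod 49]
  = -(49/25)    [QR: 25 ≡ 1 mod 4, sign kept]
  = -(24/25)    [49 ≡ 24 mod 25]
  = -(3/25)    [25 ≡ 1 mod 8 ⇒ (2/25)^3 = +1]
  = -(25/3)    [QR: 25 ≡ 1 mod 4, sign kept]
  = -(1/3)    [25 ≡ 1 mod 3]
  = -1    [(1/3) = 1]
Product: (1)·(-1) = -1.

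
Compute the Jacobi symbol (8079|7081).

-1

Reduce the numerator: 8079 ≡ 998 (mod 7081), so (8079|7081) = (998|7081).
Factor out 2: 998 = 2·499. Since 7081 ≡ 1 (mod 8), (2|7081) = +1. Now have (499|7081).
7081 ≡ 1 (mod 4), so quadratic reciprocity gives (499|7081) = (7081|499). Reduce: 7081 ≡ 95 (mod 499). Now have (95|499).
Both 95 ≡ 3 and 499 ≡ 3 (mod 4), so reciprocity gives (95|499) = -(499|95). Reduce: 499 ≡ 24 (mod 95). Now have -(24|95).
Factor out 2: 24 = 2^3·3. Since 95 ≡ 7 (mod 8), (2|95) = +1, and (2|95)^3 = +1. Now have -(3|95).
Both 3 ≡ 3 and 95 ≡ 3 (mod 4), so reciprocity gives (3|95) = -(95|3). Reduce: 95 ≡ 2 (mod 3). Now have (2|3).
Factor out 2: 2 = 2. Since 3 ≡ 3 (mod 8), (2|3) = -1. Now have -(1|3).
(1|3) = 1. Collecting the sign factors: -1.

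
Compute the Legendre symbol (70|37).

Reduce the numerator: 70 ≡ 33 (mod 37), so (70|37) = (33|37).
33 ≡ 1 (mod 4), so quadratic reciprocity gives (33|37) = (37|33). Reduce: 37 ≡ 4 (mod 33). Now have (4|33).
Factor out 2: 4 = 2^2. Since 33 ≡ 1 (mod 8), (2|33) = +1, and (2|33)^2 = +1. Now have (1|33).
(1|33) = 1. Collecting the sign factors: 1.

1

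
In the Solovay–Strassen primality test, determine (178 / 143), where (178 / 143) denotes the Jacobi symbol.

-1

(178 / 143)
  = (35 / 143)    [178 ≡ 35 mod 143]
  = -(143 / 35)    [QR: both ≡ 3 mod 4, sign flips]
  = -(3 / 35)    [143 ≡ 3 mod 35]
  = (35 / 3)    [QR: both ≡ 3 mod 4, sign flips]
  = (2 / 3)    [35 ≡ 2 mod 3]
  = -(1 / 3)    [3 ≡ 3 mod 8 ⇒ (2 / 3) = -1]
  = -1    [(1 / 3) = 1]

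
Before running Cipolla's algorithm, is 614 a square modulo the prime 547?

Reduce the numerator: 614 ≡ 67 (mod 547), so (614|547) = (67|547).
Both 67 ≡ 3 and 547 ≡ 3 (mod 4), so reciprocity gives (67|547) = -(547|67). Reduce: 547 ≡ 11 (mod 67). Now have -(11|67).
Both 11 ≡ 3 and 67 ≡ 3 (mod 4), so reciprocity gives (11|67) = -(67|11). Reduce: 67 ≡ 1 (mod 11). Now have (1|11).
(1|11) = 1. Collecting the sign factors: 1.
The Legendre symbol is 1, so x^2 ≡ 614 (mod 547) has solution.

yes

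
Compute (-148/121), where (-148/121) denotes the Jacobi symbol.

(-148/121)
  = (94/121)    [-148 ≡ 94 mod 121]
  = (47/121)    [121 ≡ 1 mod 8 ⇒ (2/121) = +1]
  = (121/47)    [QR: 121 ≡ 1 mod 4, sign kept]
  = (27/47)    [121 ≡ 27 mod 47]
  = -(47/27)    [QR: both ≡ 3 mod 4, sign flips]
  = -(20/27)    [47 ≡ 20 mod 27]
  = -(5/27)    [27 ≡ 3 mod 8 ⇒ (2/27)^2 = +1]
  = -(27/5)    [QR: 5 ≡ 1 mod 4, sign kept]
  = -(2/5)    [27 ≡ 2 mod 5]
  = (1/5)    [5 ≡ 5 mod 8 ⇒ (2/5) = -1]
  = 1    [(1/5) = 1]

1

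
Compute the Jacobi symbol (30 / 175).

0

Factor out 2: 30 = 2·15. Since 175 ≡ 7 (mod 8), (2 / 175) = +1. Now have (15 / 175).
Both 15 ≡ 3 and 175 ≡ 3 (mod 4), so reciprocity gives (15 / 175) = -(175 / 15). Reduce: 175 ≡ 10 (mod 15). Now have -(10 / 15).
Factor out 2: 10 = 2·5. Since 15 ≡ 7 (mod 8), (2 / 15) = +1. Now have -(5 / 15).
5 ≡ 1 (mod 4), so quadratic reciprocity gives (5 / 15) = (15 / 5). Reduce: 15 ≡ 0 (mod 5). Now have -(0 / 5).
The numerator is now 0 with denominator 5 > 1: the symbol is 0.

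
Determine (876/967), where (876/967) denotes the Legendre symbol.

(876/967)
  = (219/967)    [967 ≡ 7 mod 8 ⇒ (2/967)^2 = +1]
  = -(967/219)    [QR: both ≡ 3 mod 4, sign flips]
  = -(91/219)    [967 ≡ 91 mod 219]
  = (219/91)    [QR: both ≡ 3 mod 4, sign flips]
  = (37/91)    [219 ≡ 37 mod 91]
  = (91/37)    [QR: 37 ≡ 1 mod 4, sign kept]
  = (17/37)    [91 ≡ 17 mod 37]
  = (37/17)    [QR: 17 ≡ 1 mod 4, sign kept]
  = (3/17)    [37 ≡ 3 mod 17]
  = (17/3)    [QR: 17 ≡ 1 mod 4, sign kept]
  = (2/3)    [17 ≡ 2 mod 3]
  = -(1/3)    [3 ≡ 3 mod 8 ⇒ (2/3) = -1]
  = -1    [(1/3) = 1]

-1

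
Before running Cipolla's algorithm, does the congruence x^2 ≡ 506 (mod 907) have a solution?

yes

Factor out 2: 506 = 2·253. Since 907 ≡ 3 (mod 8), (2/907) = -1. Now have -(253/907).
253 ≡ 1 (mod 4), so quadratic reciprocity gives (253/907) = (907/253). Reduce: 907 ≡ 148 (mod 253). Now have -(148/253).
Factor out 2: 148 = 2^2·37. Since 253 ≡ 5 (mod 8), (2/253) = -1, and (2/253)^2 = +1. Now have -(37/253).
37 ≡ 1 (mod 4), so quadratic reciprocity gives (37/253) = (253/37). Reduce: 253 ≡ 31 (mod 37). Now have -(31/37).
37 ≡ 1 (mod 4), so quadratic reciprocity gives (31/37) = (37/31). Reduce: 37 ≡ 6 (mod 31). Now have -(6/31).
Factor out 2: 6 = 2·3. Since 31 ≡ 7 (mod 8), (2/31) = +1. Now have -(3/31).
Both 3 ≡ 3 and 31 ≡ 3 (mod 4), so reciprocity gives (3/31) = -(31/3). Reduce: 31 ≡ 1 (mod 3). Now have (1/3).
(1/3) = 1. Collecting the sign factors: 1.
(506/907) = 1, and 907 is prime, so 506 is a quadratic residue mod 907.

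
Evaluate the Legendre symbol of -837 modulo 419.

1

(-837/419)
  = (1/419)    [-837 ≡ 1 mod 419]
  = 1    [(1/419) = 1]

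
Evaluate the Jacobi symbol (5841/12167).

-1

5841 ≡ 1 (mod 4), so quadratic reciprocity gives (5841/12167) = (12167/5841). Reduce: 12167 ≡ 485 (mod 5841). Now have (485/5841).
485 ≡ 1 (mod 4), so quadratic reciprocity gives (485/5841) = (5841/485). Reduce: 5841 ≡ 21 (mod 485). Now have (21/485).
21 ≡ 1 (mod 4), so quadratic reciprocity gives (21/485) = (485/21). Reduce: 485 ≡ 2 (mod 21). Now have (2/21).
Factor out 2: 2 = 2. Since 21 ≡ 5 (mod 8), (2/21) = -1. Now have -(1/21).
(1/21) = 1. Collecting the sign factors: -1.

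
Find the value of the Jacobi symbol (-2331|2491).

-1

(-2331|2491)
  = -(2331|2491)    [2491 ≡ 3 mod 4 ⇒ (-1|2491) = -1]
  = (2491|2331)    [QR: both ≡ 3 mod 4, sign flips]
  = (160|2331)    [2491 ≡ 160 mod 2331]
  = -(5|2331)    [2331 ≡ 3 mod 8 ⇒ (2|2331)^5 = -1]
  = -(2331|5)    [QR: 5 ≡ 1 mod 4, sign kept]
  = -(1|5)    [2331 ≡ 1 mod 5]
  = -1    [(1|5) = 1]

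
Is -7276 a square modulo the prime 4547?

yes

Pull out -1: (-7276|4547) = (-1|4547)·(7276|4547). Since 4547 ≡ 3 (mod 4), (-1|4547) = -1. Now have -(7276|4547).
Reduce the numerator: 7276 ≡ 2729 (mod 4547), so (7276|4547) = (2729|4547).
2729 ≡ 1 (mod 4), so quadratic reciprocity gives (2729|4547) = (4547|2729). Reduce: 4547 ≡ 1818 (mod 2729). Now have -(1818|2729).
Factor out 2: 1818 = 2·909. Since 2729 ≡ 1 (mod 8), (2|2729) = +1. Now have -(909|2729).
909 ≡ 1 (mod 4), so quadratic reciprocity gives (909|2729) = (2729|909). Reduce: 2729 ≡ 2 (mod 909). Now have -(2|909).
Factor out 2: 2 = 2. Since 909 ≡ 5 (mod 8), (2|909) = -1. Now have (1|909).
(1|909) = 1. Collecting the sign factors: 1.
The Legendre symbol is 1, so x^2 ≡ -7276 (mod 4547) has solution.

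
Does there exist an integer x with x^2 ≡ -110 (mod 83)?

no

(-110/83)
  = (56/83)    [-110 ≡ 56 mod 83]
  = -(7/83)    [83 ≡ 3 mod 8 ⇒ (2/83)^3 = -1]
  = (83/7)    [QR: both ≡ 3 mod 4, sign flips]
  = (6/7)    [83 ≡ 6 mod 7]
  = (3/7)    [7 ≡ 7 mod 8 ⇒ (2/7) = +1]
  = -(7/3)    [QR: both ≡ 3 mod 4, sign flips]
  = -(1/3)    [7 ≡ 1 mod 3]
  = -1    [(1/3) = 1]
(-110/83) = -1, and 83 is prime, so -110 is not a quadratic residue mod 83.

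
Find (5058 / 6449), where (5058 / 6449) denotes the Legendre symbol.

Factor out 2: 5058 = 2·2529. Since 6449 ≡ 1 (mod 8), (2 / 6449) = +1. Now have (2529 / 6449).
2529 ≡ 1 (mod 4), so quadratic reciprocity gives (2529 / 6449) = (6449 / 2529). Reduce: 6449 ≡ 1391 (mod 2529). Now have (1391 / 2529).
2529 ≡ 1 (mod 4), so quadratic reciprocity gives (1391 / 2529) = (2529 / 1391). Reduce: 2529 ≡ 1138 (mod 1391). Now have (1138 / 1391).
Factor out 2: 1138 = 2·569. Since 1391 ≡ 7 (mod 8), (2 / 1391) = +1. Now have (569 / 1391).
569 ≡ 1 (mod 4), so quadratic reciprocity gives (569 / 1391) = (1391 / 569). Reduce: 1391 ≡ 253 (mod 569). Now have (253 / 569).
253 ≡ 1 (mod 4), so quadratic reciprocity gives (253 / 569) = (569 / 253). Reduce: 569 ≡ 63 (mod 253). Now have (63 / 253).
253 ≡ 1 (mod 4), so quadratic reciprocity gives (63 / 253) = (253 / 63). Reduce: 253 ≡ 1 (mod 63). Now have (1 / 63).
(1 / 63) = 1. Collecting the sign factors: 1.

1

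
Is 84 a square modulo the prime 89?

yes

(84|89)
  = (21|89)    [89 ≡ 1 mod 8 ⇒ (2|89)^2 = +1]
  = (89|21)    [QR: 21 ≡ 1 mod 4, sign kept]
  = (5|21)    [89 ≡ 5 mod 21]
  = (21|5)    [QR: 5 ≡ 1 mod 4, sign kept]
  = (1|5)    [21 ≡ 1 mod 5]
  = 1    [(1|5) = 1]
(84|89) = 1, and 89 is prime, so 84 is a quadratic residue mod 89.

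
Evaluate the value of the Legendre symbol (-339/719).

-1

Reduce the numerator: -339 ≡ 380 (mod 719), so (-339/719) = (380/719).
Factor out 2: 380 = 2^2·95. Since 719 ≡ 7 (mod 8), (2/719) = +1, and (2/719)^2 = +1. Now have (95/719).
Both 95 ≡ 3 and 719 ≡ 3 (mod 4), so reciprocity gives (95/719) = -(719/95). Reduce: 719 ≡ 54 (mod 95). Now have -(54/95).
Factor out 2: 54 = 2·27. Since 95 ≡ 7 (mod 8), (2/95) = +1. Now have -(27/95).
Both 27 ≡ 3 and 95 ≡ 3 (mod 4), so reciprocity gives (27/95) = -(95/27). Reduce: 95 ≡ 14 (mod 27). Now have (14/27).
Factor out 2: 14 = 2·7. Since 27 ≡ 3 (mod 8), (2/27) = -1. Now have -(7/27).
Both 7 ≡ 3 and 27 ≡ 3 (mod 4), so reciprocity gives (7/27) = -(27/7). Reduce: 27 ≡ 6 (mod 7). Now have (6/7).
Factor out 2: 6 = 2·3. Since 7 ≡ 7 (mod 8), (2/7) = +1. Now have (3/7).
Both 3 ≡ 3 and 7 ≡ 3 (mod 4), so reciprocity gives (3/7) = -(7/3). Reduce: 7 ≡ 1 (mod 3). Now have -(1/3).
(1/3) = 1. Collecting the sign factors: -1.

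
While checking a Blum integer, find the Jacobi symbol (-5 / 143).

Pull out -1: (-5 / 143) = (-1 / 143)·(5 / 143). Since 143 ≡ 3 (mod 4), (-1 / 143) = -1. Now have -(5 / 143).
5 ≡ 1 (mod 4), so quadratic reciprocity gives (5 / 143) = (143 / 5). Reduce: 143 ≡ 3 (mod 5). Now have -(3 / 5).
5 ≡ 1 (mod 4), so quadratic reciprocity gives (3 / 5) = (5 / 3). Reduce: 5 ≡ 2 (mod 3). Now have -(2 / 3).
Factor out 2: 2 = 2. Since 3 ≡ 3 (mod 8), (2 / 3) = -1. Now have (1 / 3).
(1 / 3) = 1. Collecting the sign factors: 1.

1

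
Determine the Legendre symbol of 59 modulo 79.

(59|79)
  = -(79|59)    [QR: both ≡ 3 mod 4, sign flips]
  = -(20|59)    [79 ≡ 20 mod 59]
  = -(5|59)    [59 ≡ 3 mod 8 ⇒ (2|59)^2 = +1]
  = -(59|5)    [QR: 5 ≡ 1 mod 4, sign kept]
  = -(4|5)    [59 ≡ 4 mod 5]
  = -(1|5)    [5 ≡ 5 mod 8 ⇒ (2|5)^2 = +1]
  = -1    [(1|5) = 1]

-1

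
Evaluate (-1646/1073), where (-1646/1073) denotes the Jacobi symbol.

-1

Reduce the numerator: -1646 ≡ 500 (mod 1073), so (-1646/1073) = (500/1073).
Factor out 2: 500 = 2^2·125. Since 1073 ≡ 1 (mod 8), (2/1073) = +1, and (2/1073)^2 = +1. Now have (125/1073).
125 ≡ 1 (mod 4), so quadratic reciprocity gives (125/1073) = (1073/125). Reduce: 1073 ≡ 73 (mod 125). Now have (73/125).
73 ≡ 1 (mod 4), so quadratic reciprocity gives (73/125) = (125/73). Reduce: 125 ≡ 52 (mod 73). Now have (52/73).
Factor out 2: 52 = 2^2·13. Since 73 ≡ 1 (mod 8), (2/73) = +1, and (2/73)^2 = +1. Now have (13/73).
13 ≡ 1 (mod 4), so quadratic reciprocity gives (13/73) = (73/13). Reduce: 73 ≡ 8 (mod 13). Now have (8/13).
Factor out 2: 8 = 2^3. Since 13 ≡ 5 (mod 8), (2/13) = -1, and (2/13)^3 = -1. Now have -(1/13).
(1/13) = 1. Collecting the sign factors: -1.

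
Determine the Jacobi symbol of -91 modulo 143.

0

Reduce the numerator: -91 ≡ 52 (mod 143), so (-91/143) = (52/143).
Factor out 2: 52 = 2^2·13. Since 143 ≡ 7 (mod 8), (2/143) = +1, and (2/143)^2 = +1. Now have (13/143).
13 ≡ 1 (mod 4), so quadratic reciprocity gives (13/143) = (143/13). Reduce: 143 ≡ 0 (mod 13). Now have (0/13).
The numerator is now 0 with denominator 13 > 1: the symbol is 0.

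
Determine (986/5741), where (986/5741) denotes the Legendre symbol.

1

(986/5741)
  = -(493/5741)    [5741 ≡ 5 mod 8 ⇒ (2/5741) = -1]
  = -(5741/493)    [QR: 493 ≡ 1 mod 4, sign kept]
  = -(318/493)    [5741 ≡ 318 mod 493]
  = (159/493)    [493 ≡ 5 mod 8 ⇒ (2/493) = -1]
  = (493/159)    [QR: 493 ≡ 1 mod 4, sign kept]
  = (16/159)    [493 ≡ 16 mod 159]
  = (1/159)    [159 ≡ 7 mod 8 ⇒ (2/159)^4 = +1]
  = 1    [(1/159) = 1]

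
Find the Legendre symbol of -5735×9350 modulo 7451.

By multiplicativity, (-5735·9350 / 7451) = (-5735 / 7451)·(9350 / 7451).
First factor (-5735 / 7451):
Pull out -1: (-5735 / 7451) = (-1 / 7451)·(5735 / 7451). Since 7451 ≡ 3 (mod 4), (-1 / 7451) = -1. Now have -(5735 / 7451).
Both 5735 ≡ 3 and 7451 ≡ 3 (mod 4), so reciprocity gives (5735 / 7451) = -(7451 / 5735). Reduce: 7451 ≡ 1716 (mod 5735). Now have (1716 / 5735).
Factor out 2: 1716 = 2^2·429. Since 5735 ≡ 7 (mod 8), (2 / 5735) = +1, and (2 / 5735)^2 = +1. Now have (429 / 5735).
429 ≡ 1 (mod 4), so quadratic reciprocity gives (429 / 5735) = (5735 / 429). Reduce: 5735 ≡ 158 (mod 429). Now have (158 / 429).
Factor out 2: 158 = 2·79. Since 429 ≡ 5 (mod 8), (2 / 429) = -1. Now have -(79 / 429).
429 ≡ 1 (mod 4), so quadratic reciprocity gives (79 / 429) = (429 / 79). Reduce: 429 ≡ 34 (mod 79). Now have -(34 / 79).
Factor out 2: 34 = 2·17. Since 79 ≡ 7 (mod 8), (2 / 79) = +1. Now have -(17 / 79).
17 ≡ 1 (mod 4), so quadratic reciprocity gives (17 / 79) = (79 / 17). Reduce: 79 ≡ 11 (mod 17). Now have -(11 / 17).
17 ≡ 1 (mod 4), so quadratic reciprocity gives (11 / 17) = (17 / 11). Reduce: 17 ≡ 6 (mod 11). Now have -(6 / 11).
Factor out 2: 6 = 2·3. Since 11 ≡ 3 (mod 8), (2 / 11) = -1. Now have (3 / 11).
Both 3 ≡ 3 and 11 ≡ 3 (mod 4), so reciprocity gives (3 / 11) = -(11 / 3). Reduce: 11 ≡ 2 (mod 3). Now have -(2 / 3).
Factor out 2: 2 = 2. Since 3 ≡ 3 (mod 8), (2 / 3) = -1. Now have (1 / 3).
(1 / 3) = 1. Collecting the sign factors: 1.
Second factor (9350 / 7451):
Reduce the numerator: 9350 ≡ 1899 (mod 7451), so (9350 / 7451) = (1899 / 7451).
Both 1899 ≡ 3 and 7451 ≡ 3 (mod 4), so reciprocity gives (1899 / 7451) = -(7451 / 1899). Reduce: 7451 ≡ 1754 (mod 1899). Now have -(1754 / 1899).
Factor out 2: 1754 = 2·877. Since 1899 ≡ 3 (mod 8), (2 / 1899) = -1. Now have (877 / 1899).
877 ≡ 1 (mod 4), so quadratic reciprocity gives (877 / 1899) = (1899 / 877). Reduce: 1899 ≡ 145 (mod 877). Now have (145 / 877).
145 ≡ 1 (mod 4), so quadratic reciprocity gives (145 / 877) = (877 / 145). Reduce: 877 ≡ 7 (mod 145). Now have (7 / 145).
145 ≡ 1 (mod 4), so quadratic reciprocity gives (7 / 145) = (145 / 7). Reduce: 145 ≡ 5 (mod 7). Now have (5 / 7).
5 ≡ 1 (mod 4), so quadratic reciprocity gives (5 / 7) = (7 / 5). Reduce: 7 ≡ 2 (mod 5). Now have (2 / 5).
Factor out 2: 2 = 2. Since 5 ≡ 5 (mod 8), (2 / 5) = -1. Now have -(1 / 5).
(1 / 5) = 1. Collecting the sign factors: -1.
Product: (1)·(-1) = -1.

-1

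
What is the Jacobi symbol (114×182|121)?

By multiplicativity, (114·182|121) = (114|121)·(182|121).
First factor (114|121):
Factor out 2: 114 = 2·57. Since 121 ≡ 1 (mod 8), (2|121) = +1. Now have (57|121).
57 ≡ 1 (mod 4), so quadratic reciprocity gives (57|121) = (121|57). Reduce: 121 ≡ 7 (mod 57). Now have (7|57).
57 ≡ 1 (mod 4), so quadratic reciprocity gives (7|57) = (57|7). Reduce: 57 ≡ 1 (mod 7). Now have (1|7).
(1|7) = 1. Collecting the sign factors: 1.
Second factor (182|121):
Reduce the numerator: 182 ≡ 61 (mod 121), so (182|121) = (61|121).
61 ≡ 1 (mod 4), so quadratic reciprocity gives (61|121) = (121|61). Reduce: 121 ≡ 60 (mod 61). Now have (60|61).
Factor out 2: 60 = 2^2·15. Since 61 ≡ 5 (mod 8), (2|61) = -1, and (2|61)^2 = +1. Now have (15|61).
61 ≡ 1 (mod 4), so quadratic reciprocity gives (15|61) = (61|15). Reduce: 61 ≡ 1 (mod 15). Now have (1|15).
(1|15) = 1. Collecting the sign factors: 1.
Product: (1)·(1) = 1.

1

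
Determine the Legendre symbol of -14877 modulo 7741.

Pull out -1: (-14877|7741) = (-1|7741)·(14877|7741). Since 7741 ≡ 1 (mod 4), (-1|7741) = +1. Now have (14877|7741).
Reduce the numerator: 14877 ≡ 7136 (mod 7741), so (14877|7741) = (7136|7741).
Factor out 2: 7136 = 2^5·223. Since 7741 ≡ 5 (mod 8), (2|7741) = -1, and (2|7741)^5 = -1. Now have -(223|7741).
7741 ≡ 1 (mod 4), so quadratic reciprocity gives (223|7741) = (7741|223). Reduce: 7741 ≡ 159 (mod 223). Now have -(159|223).
Both 159 ≡ 3 and 223 ≡ 3 (mod 4), so reciprocity gives (159|223) = -(223|159). Reduce: 223 ≡ 64 (mod 159). Now have (64|159).
Factor out 2: 64 = 2^6. Since 159 ≡ 7 (mod 8), (2|159) = +1, and (2|159)^6 = +1. Now have (1|159).
(1|159) = 1. Collecting the sign factors: 1.

1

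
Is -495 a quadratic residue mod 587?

no

(-495|587)
  = (92|587)    [-495 ≡ 92 mod 587]
  = (23|587)    [587 ≡ 3 mod 8 ⇒ (2|587)^2 = +1]
  = -(587|23)    [QR: both ≡ 3 mod 4, sign flips]
  = -(12|23)    [587 ≡ 12 mod 23]
  = -(3|23)    [23 ≡ 7 mod 8 ⇒ (2|23)^2 = +1]
  = (23|3)    [QR: both ≡ 3 mod 4, sign flips]
  = (2|3)    [23 ≡ 2 mod 3]
  = -(1|3)    [3 ≡ 3 mod 8 ⇒ (2|3) = -1]
  = -1    [(1|3) = 1]
The Legendre symbol is -1, so x^2 ≡ -495 (mod 587) has no solution.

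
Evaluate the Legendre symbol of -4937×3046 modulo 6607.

-1

By multiplicativity, (-4937·3046/6607) = (-4937/6607)·(3046/6607).
First factor (-4937/6607):
(-4937/6607)
  = (1670/6607)    [-4937 ≡ 1670 mod 6607]
  = (835/6607)    [6607 ≡ 7 mod 8 ⇒ (2/6607) = +1]
  = -(6607/835)    [QR: both ≡ 3 mod 4, sign flips]
  = -(762/835)    [6607 ≡ 762 mod 835]
  = (381/835)    [835 ≡ 3 mod 8 ⇒ (2/835) = -1]
  = (835/381)    [QR: 381 ≡ 1 mod 4, sign kept]
  = (73/381)    [835 ≡ 73 mod 381]
  = (381/73)    [QR: 73 ≡ 1 mod 4, sign kept]
  = (16/73)    [381 ≡ 16 mod 73]
  = (1/73)    [73 ≡ 1 mod 8 ⇒ (2/73)^4 = +1]
  = 1    [(1/73) = 1]
Second factor (3046/6607):
(3046/6607)
  = (1523/6607)    [6607 ≡ 7 mod 8 ⇒ (2/6607) = +1]
  = -(6607/1523)    [QR: both ≡ 3 mod 4, sign flips]
  = -(515/1523)    [6607 ≡ 515 mod 1523]
  = (1523/515)    [QR: both ≡ 3 mod 4, sign flips]
  = (493/515)    [1523 ≡ 493 mod 515]
  = (515/493)    [QR: 493 ≡ 1 mod 4, sign kept]
  = (22/493)    [515 ≡ 22 mod 493]
  = -(11/493)    [493 ≡ 5 mod 8 ⇒ (2/493) = -1]
  = -(493/11)    [QR: 493 ≡ 1 mod 4, sign kept]
  = -(9/11)    [493 ≡ 9 mod 11]
  = -(11/9)    [QR: 9 ≡ 1 mod 4, sign kept]
  = -(2/9)    [11 ≡ 2 mod 9]
  = -(1/9)    [9 ≡ 1 mod 8 ⇒ (2/9) = +1]
  = -1    [(1/9) = 1]
Product: (1)·(-1) = -1.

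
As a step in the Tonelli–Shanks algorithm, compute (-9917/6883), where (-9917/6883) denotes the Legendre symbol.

1

Reduce the numerator: -9917 ≡ 3849 (mod 6883), so (-9917/6883) = (3849/6883).
3849 ≡ 1 (mod 4), so quadratic reciprocity gives (3849/6883) = (6883/3849). Reduce: 6883 ≡ 3034 (mod 3849). Now have (3034/3849).
Factor out 2: 3034 = 2·1517. Since 3849 ≡ 1 (mod 8), (2/3849) = +1. Now have (1517/3849).
1517 ≡ 1 (mod 4), so quadratic reciprocity gives (1517/3849) = (3849/1517). Reduce: 3849 ≡ 815 (mod 1517). Now have (815/1517).
1517 ≡ 1 (mod 4), so quadratic reciprocity gives (815/1517) = (1517/815). Reduce: 1517 ≡ 702 (mod 815). Now have (702/815).
Factor out 2: 702 = 2·351. Since 815 ≡ 7 (mod 8), (2/815) = +1. Now have (351/815).
Both 351 ≡ 3 and 815 ≡ 3 (mod 4), so reciprocity gives (351/815) = -(815/351). Reduce: 815 ≡ 113 (mod 351). Now have -(113/351).
113 ≡ 1 (mod 4), so quadratic reciprocity gives (113/351) = (351/113). Reduce: 351 ≡ 12 (mod 113). Now have -(12/113).
Factor out 2: 12 = 2^2·3. Since 113 ≡ 1 (mod 8), (2/113) = +1, and (2/113)^2 = +1. Now have -(3/113).
113 ≡ 1 (mod 4), so quadratic reciprocity gives (3/113) = (113/3). Reduce: 113 ≡ 2 (mod 3). Now have -(2/3).
Factor out 2: 2 = 2. Since 3 ≡ 3 (mod 8), (2/3) = -1. Now have (1/3).
(1/3) = 1. Collecting the sign factors: 1.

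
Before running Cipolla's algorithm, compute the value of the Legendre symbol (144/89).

1

Reduce the numerator: 144 ≡ 55 (mod 89), so (144/89) = (55/89).
89 ≡ 1 (mod 4), so quadratic reciprocity gives (55/89) = (89/55). Reduce: 89 ≡ 34 (mod 55). Now have (34/55).
Factor out 2: 34 = 2·17. Since 55 ≡ 7 (mod 8), (2/55) = +1. Now have (17/55).
17 ≡ 1 (mod 4), so quadratic reciprocity gives (17/55) = (55/17). Reduce: 55 ≡ 4 (mod 17). Now have (4/17).
Factor out 2: 4 = 2^2. Since 17 ≡ 1 (mod 8), (2/17) = +1, and (2/17)^2 = +1. Now have (1/17).
(1/17) = 1. Collecting the sign factors: 1.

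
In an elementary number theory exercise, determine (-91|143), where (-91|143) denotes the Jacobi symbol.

0

(-91|143)
  = -(91|143)    [143 ≡ 3 mod 4 ⇒ (-1|143) = -1]
  = (143|91)    [QR: both ≡ 3 mod 4, sign flips]
  = (52|91)    [143 ≡ 52 mod 91]
  = (13|91)    [91 ≡ 3 mod 8 ⇒ (2|91)^2 = +1]
  = (91|13)    [QR: 13 ≡ 1 mod 4, sign kept]
  = (0|13)    [91 ≡ 0 mod 13]
  = 0    [numerator 0, gcd > 1]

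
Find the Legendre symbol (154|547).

1

(154|547)
  = -(77|547)    [547 ≡ 3 mod 8 ⇒ (2|547) = -1]
  = -(547|77)    [QR: 77 ≡ 1 mod 4, sign kept]
  = -(8|77)    [547 ≡ 8 mod 77]
  = (1|77)    [77 ≡ 5 mod 8 ⇒ (2|77)^3 = -1]
  = 1    [(1|77) = 1]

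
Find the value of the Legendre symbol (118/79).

-1

(118/79)
  = (39/79)    [118 ≡ 39 mod 79]
  = -(79/39)    [QR: both ≡ 3 mod 4, sign flips]
  = -(1/39)    [79 ≡ 1 mod 39]
  = -1    [(1/39) = 1]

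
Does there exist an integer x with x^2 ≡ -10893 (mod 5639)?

no

(-10893/5639)
  = -(10893/5639)    [5639 ≡ 3 mod 4 ⇒ (-1/5639) = -1]
  = -(5254/5639)    [10893 ≡ 5254 mod 5639]
  = -(2627/5639)    [5639 ≡ 7 mod 8 ⇒ (2/5639) = +1]
  = (5639/2627)    [QR: both ≡ 3 mod 4, sign flips]
  = (385/2627)    [5639 ≡ 385 mod 2627]
  = (2627/385)    [QR: 385 ≡ 1 mod 4, sign kept]
  = (317/385)    [2627 ≡ 317 mod 385]
  = (385/317)    [QR: 317 ≡ 1 mod 4, sign kept]
  = (68/317)    [385 ≡ 68 mod 317]
  = (17/317)    [317 ≡ 5 mod 8 ⇒ (2/317)^2 = +1]
  = (317/17)    [QR: 17 ≡ 1 mod 4, sign kept]
  = (11/17)    [317 ≡ 11 mod 17]
  = (17/11)    [QR: 17 ≡ 1 mod 4, sign kept]
  = (6/11)    [17 ≡ 6 mod 11]
  = -(3/11)    [11 ≡ 3 mod 8 ⇒ (2/11) = -1]
  = (11/3)    [QR: both ≡ 3 mod 4, sign flips]
  = (2/3)    [11 ≡ 2 mod 3]
  = -(1/3)    [3 ≡ 3 mod 8 ⇒ (2/3) = -1]
  = -1    [(1/3) = 1]
The Legendre symbol is -1, so x^2 ≡ -10893 (mod 5639) has no solution.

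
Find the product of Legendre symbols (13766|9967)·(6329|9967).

By multiplicativity, (13766·6329|9967) = (13766|9967)·(6329|9967).
First factor (13766|9967):
Reduce the numerator: 13766 ≡ 3799 (mod 9967), so (13766|9967) = (3799|9967).
Both 3799 ≡ 3 and 9967 ≡ 3 (mod 4), so reciprocity gives (3799|9967) = -(9967|3799). Reduce: 9967 ≡ 2369 (mod 3799). Now have -(2369|3799).
2369 ≡ 1 (mod 4), so quadratic reciprocity gives (2369|3799) = (3799|2369). Reduce: 3799 ≡ 1430 (mod 2369). Now have -(1430|2369).
Factor out 2: 1430 = 2·715. Since 2369 ≡ 1 (mod 8), (2|2369) = +1. Now have -(715|2369).
2369 ≡ 1 (mod 4), so quadratic reciprocity gives (715|2369) = (2369|715). Reduce: 2369 ≡ 224 (mod 715). Now have -(224|715).
Factor out 2: 224 = 2^5·7. Since 715 ≡ 3 (mod 8), (2|715) = -1, and (2|715)^5 = -1. Now have (7|715).
Both 7 ≡ 3 and 715 ≡ 3 (mod 4), so reciprocity gives (7|715) = -(715|7). Reduce: 715 ≡ 1 (mod 7). Now have -(1|7).
(1|7) = 1. Collecting the sign factors: -1.
Second factor (6329|9967):
6329 ≡ 1 (mod 4), so quadratic reciprocity gives (6329|9967) = (9967|6329). Reduce: 9967 ≡ 3638 (mod 6329). Now have (3638|6329).
Factor out 2: 3638 = 2·1819. Since 6329 ≡ 1 (mod 8), (2|6329) = +1. Now have (1819|6329).
6329 ≡ 1 (mod 4), so quadratic reciprocity gives (1819|6329) = (6329|1819). Reduce: 6329 ≡ 872 (mod 1819). Now have (872|1819).
Factor out 2: 872 = 2^3·109. Since 1819 ≡ 3 (mod 8), (2|1819) = -1, and (2|1819)^3 = -1. Now have -(109|1819).
109 ≡ 1 (mod 4), so quadratic reciprocity gives (109|1819) = (1819|109). Reduce: 1819 ≡ 75 (mod 109). Now have -(75|109).
109 ≡ 1 (mod 4), so quadratic reciprocity gives (75|109) = (109|75). Reduce: 109 ≡ 34 (mod 75). Now have -(34|75).
Factor out 2: 34 = 2·17. Since 75 ≡ 3 (mod 8), (2|75) = -1. Now have (17|75).
17 ≡ 1 (mod 4), so quadratic reciprocity gives (17|75) = (75|17). Reduce: 75 ≡ 7 (mod 17). Now have (7|17).
17 ≡ 1 (mod 4), so quadratic reciprocity gives (7|17) = (17|7). Reduce: 17 ≡ 3 (mod 7). Now have (3|7).
Both 3 ≡ 3 and 7 ≡ 3 (mod 4), so reciprocity gives (3|7) = -(7|3). Reduce: 7 ≡ 1 (mod 3). Now have -(1|3).
(1|3) = 1. Collecting the sign factors: -1.
Product: (-1)·(-1) = 1.

1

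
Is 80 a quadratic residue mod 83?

Factor out 2: 80 = 2^4·5. Since 83 ≡ 3 (mod 8), (2/83) = -1, and (2/83)^4 = +1. Now have (5/83).
5 ≡ 1 (mod 4), so quadratic reciprocity gives (5/83) = (83/5). Reduce: 83 ≡ 3 (mod 5). Now have (3/5).
5 ≡ 1 (mod 4), so quadratic reciprocity gives (3/5) = (5/3). Reduce: 5 ≡ 2 (mod 3). Now have (2/3).
Factor out 2: 2 = 2. Since 3 ≡ 3 (mod 8), (2/3) = -1. Now have -(1/3).
(1/3) = 1. Collecting the sign factors: -1.
The Legendre symbol is -1, so x^2 ≡ 80 (mod 83) has no solution.

no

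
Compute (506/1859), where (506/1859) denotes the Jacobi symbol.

0

Factor out 2: 506 = 2·253. Since 1859 ≡ 3 (mod 8), (2/1859) = -1. Now have -(253/1859).
253 ≡ 1 (mod 4), so quadratic reciprocity gives (253/1859) = (1859/253). Reduce: 1859 ≡ 88 (mod 253). Now have -(88/253).
Factor out 2: 88 = 2^3·11. Since 253 ≡ 5 (mod 8), (2/253) = -1, and (2/253)^3 = -1. Now have (11/253).
253 ≡ 1 (mod 4), so quadratic reciprocity gives (11/253) = (253/11). Reduce: 253 ≡ 0 (mod 11). Now have (0/11).
The numerator is now 0 with denominator 11 > 1: the symbol is 0.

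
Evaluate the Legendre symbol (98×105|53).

By multiplicativity, (98·105|53) = (98|53)·(105|53).
First factor (98|53):
Reduce the numerator: 98 ≡ 45 (mod 53), so (98|53) = (45|53).
45 ≡ 1 (mod 4), so quadratic reciprocity gives (45|53) = (53|45). Reduce: 53 ≡ 8 (mod 45). Now have (8|45).
Factor out 2: 8 = 2^3. Since 45 ≡ 5 (mod 8), (2|45) = -1, and (2|45)^3 = -1. Now have -(1|45).
(1|45) = 1. Collecting the sign factors: -1.
Second factor (105|53):
Reduce the numerator: 105 ≡ 52 (mod 53), so (105|53) = (52|53).
Factor out 2: 52 = 2^2·13. Since 53 ≡ 5 (mod 8), (2|53) = -1, and (2|53)^2 = +1. Now have (13|53).
13 ≡ 1 (mod 4), so quadratic reciprocity gives (13|53) = (53|13). Reduce: 53 ≡ 1 (mod 13). Now have (1|13).
(1|13) = 1. Collecting the sign factors: 1.
Product: (-1)·(1) = -1.

-1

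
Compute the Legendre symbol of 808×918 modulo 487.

By multiplicativity, (808·918 / 487) = (808 / 487)·(918 / 487).
First factor (808 / 487):
(808 / 487)
  = (321 / 487)    [808 ≡ 321 mod 487]
  = (487 / 321)    [QR: 321 ≡ 1 mod 4, sign kept]
  = (166 / 321)    [487 ≡ 166 mod 321]
  = (83 / 321)    [321 ≡ 1 mod 8 ⇒ (2 / 321) = +1]
  = (321 / 83)    [QR: 321 ≡ 1 mod 4, sign kept]
  = (72 / 83)    [321 ≡ 72 mod 83]
  = -(9 / 83)    [83 ≡ 3 mod 8 ⇒ (2 / 83)^3 = -1]
  = -(83 / 9)    [QR: 9 ≡ 1 mod 4, sign kept]
  = -(2 / 9)    [83 ≡ 2 mod 9]
  = -(1 / 9)    [9 ≡ 1 mod 8 ⇒ (2 / 9) = +1]
  = -1    [(1 / 9) = 1]
Second factor (918 / 487):
(918 / 487)
  = (431 / 487)    [918 ≡ 431 mod 487]
  = -(487 / 431)    [QR: both ≡ 3 mod 4, sign flips]
  = -(56 / 431)    [487 ≡ 56 mod 431]
  = -(7 / 431)    [431 ≡ 7 mod 8 ⇒ (2 / 431)^3 = +1]
  = (431 / 7)    [QR: both ≡ 3 mod 4, sign flips]
  = (4 / 7)    [431 ≡ 4 mod 7]
  = (1 / 7)    [7 ≡ 7 mod 8 ⇒ (2 / 7)^2 = +1]
  = 1    [(1 / 7) = 1]
Product: (-1)·(1) = -1.

-1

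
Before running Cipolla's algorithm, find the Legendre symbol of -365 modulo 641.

(-365/641)
  = (276/641)    [-365 ≡ 276 mod 641]
  = (69/641)    [641 ≡ 1 mod 8 ⇒ (2/641)^2 = +1]
  = (641/69)    [QR: 69 ≡ 1 mod 4, sign kept]
  = (20/69)    [641 ≡ 20 mod 69]
  = (5/69)    [69 ≡ 5 mod 8 ⇒ (2/69)^2 = +1]
  = (69/5)    [QR: 5 ≡ 1 mod 4, sign kept]
  = (4/5)    [69 ≡ 4 mod 5]
  = (1/5)    [5 ≡ 5 mod 8 ⇒ (2/5)^2 = +1]
  = 1    [(1/5) = 1]

1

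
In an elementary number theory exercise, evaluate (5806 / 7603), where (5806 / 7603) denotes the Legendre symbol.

-1

Factor out 2: 5806 = 2·2903. Since 7603 ≡ 3 (mod 8), (2 / 7603) = -1. Now have -(2903 / 7603).
Both 2903 ≡ 3 and 7603 ≡ 3 (mod 4), so reciprocity gives (2903 / 7603) = -(7603 / 2903). Reduce: 7603 ≡ 1797 (mod 2903). Now have (1797 / 2903).
1797 ≡ 1 (mod 4), so quadratic reciprocity gives (1797 / 2903) = (2903 / 1797). Reduce: 2903 ≡ 1106 (mod 1797). Now have (1106 / 1797).
Factor out 2: 1106 = 2·553. Since 1797 ≡ 5 (mod 8), (2 / 1797) = -1. Now have -(553 / 1797).
553 ≡ 1 (mod 4), so quadratic reciprocity gives (553 / 1797) = (1797 / 553). Reduce: 1797 ≡ 138 (mod 553). Now have -(138 / 553).
Factor out 2: 138 = 2·69. Since 553 ≡ 1 (mod 8), (2 / 553) = +1. Now have -(69 / 553).
69 ≡ 1 (mod 4), so quadratic reciprocity gives (69 / 553) = (553 / 69). Reduce: 553 ≡ 1 (mod 69). Now have -(1 / 69).
(1 / 69) = 1. Collecting the sign factors: -1.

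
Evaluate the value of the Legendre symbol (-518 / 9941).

Pull out -1: (-518 / 9941) = (-1 / 9941)·(518 / 9941). Since 9941 ≡ 1 (mod 4), (-1 / 9941) = +1. Now have (518 / 9941).
Factor out 2: 518 = 2·259. Since 9941 ≡ 5 (mod 8), (2 / 9941) = -1. Now have -(259 / 9941).
9941 ≡ 1 (mod 4), so quadratic reciprocity gives (259 / 9941) = (9941 / 259). Reduce: 9941 ≡ 99 (mod 259). Now have -(99 / 259).
Both 99 ≡ 3 and 259 ≡ 3 (mod 4), so reciprocity gives (99 / 259) = -(259 / 99). Reduce: 259 ≡ 61 (mod 99). Now have (61 / 99).
61 ≡ 1 (mod 4), so quadratic reciprocity gives (61 / 99) = (99 / 61). Reduce: 99 ≡ 38 (mod 61). Now have (38 / 61).
Factor out 2: 38 = 2·19. Since 61 ≡ 5 (mod 8), (2 / 61) = -1. Now have -(19 / 61).
61 ≡ 1 (mod 4), so quadratic reciprocity gives (19 / 61) = (61 / 19). Reduce: 61 ≡ 4 (mod 19). Now have -(4 / 19).
Factor out 2: 4 = 2^2. Since 19 ≡ 3 (mod 8), (2 / 19) = -1, and (2 / 19)^2 = +1. Now have -(1 / 19).
(1 / 19) = 1. Collecting the sign factors: -1.

-1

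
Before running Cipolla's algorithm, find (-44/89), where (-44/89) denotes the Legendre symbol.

Pull out -1: (-44/89) = (-1/89)·(44/89). Since 89 ≡ 1 (mod 4), (-1/89) = +1. Now have (44/89).
Factor out 2: 44 = 2^2·11. Since 89 ≡ 1 (mod 8), (2/89) = +1, and (2/89)^2 = +1. Now have (11/89).
89 ≡ 1 (mod 4), so quadratic reciprocity gives (11/89) = (89/11). Reduce: 89 ≡ 1 (mod 11). Now have (1/11).
(1/11) = 1. Collecting the sign factors: 1.

1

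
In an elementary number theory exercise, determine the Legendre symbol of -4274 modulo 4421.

-1

Reduce the numerator: -4274 ≡ 147 (mod 4421), so (-4274/4421) = (147/4421).
4421 ≡ 1 (mod 4), so quadratic reciprocity gives (147/4421) = (4421/147). Reduce: 4421 ≡ 11 (mod 147). Now have (11/147).
Both 11 ≡ 3 and 147 ≡ 3 (mod 4), so reciprocity gives (11/147) = -(147/11). Reduce: 147 ≡ 4 (mod 11). Now have -(4/11).
Factor out 2: 4 = 2^2. Since 11 ≡ 3 (mod 8), (2/11) = -1, and (2/11)^2 = +1. Now have -(1/11).
(1/11) = 1. Collecting the sign factors: -1.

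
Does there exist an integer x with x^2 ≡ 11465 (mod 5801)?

Reduce the numerator: 11465 ≡ 5664 (mod 5801), so (11465/5801) = (5664/5801).
Factor out 2: 5664 = 2^5·177. Since 5801 ≡ 1 (mod 8), (2/5801) = +1, and (2/5801)^5 = +1. Now have (177/5801).
177 ≡ 1 (mod 4), so quadratic reciprocity gives (177/5801) = (5801/177). Reduce: 5801 ≡ 137 (mod 177). Now have (137/177).
137 ≡ 1 (mod 4), so quadratic reciprocity gives (137/177) = (177/137). Reduce: 177 ≡ 40 (mod 137). Now have (40/137).
Factor out 2: 40 = 2^3·5. Since 137 ≡ 1 (mod 8), (2/137) = +1, and (2/137)^3 = +1. Now have (5/137).
5 ≡ 1 (mod 4), so quadratic reciprocity gives (5/137) = (137/5). Reduce: 137 ≡ 2 (mod 5). Now have (2/5).
Factor out 2: 2 = 2. Since 5 ≡ 5 (mod 8), (2/5) = -1. Now have -(1/5).
(1/5) = 1. Collecting the sign factors: -1.
(11465/5801) = -1, and 5801 is prime, so 11465 is not a quadratic residue mod 5801.

no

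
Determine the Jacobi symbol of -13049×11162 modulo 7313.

1

By multiplicativity, (-13049·11162|7313) = (-13049|7313)·(11162|7313).
First factor (-13049|7313):
Pull out -1: (-13049|7313) = (-1|7313)·(13049|7313). Since 7313 ≡ 1 (mod 4), (-1|7313) = +1. Now have (13049|7313).
Reduce the numerator: 13049 ≡ 5736 (mod 7313), so (13049|7313) = (5736|7313).
Factor out 2: 5736 = 2^3·717. Since 7313 ≡ 1 (mod 8), (2|7313) = +1, and (2|7313)^3 = +1. Now have (717|7313).
717 ≡ 1 (mod 4), so quadratic reciprocity gives (717|7313) = (7313|717). Reduce: 7313 ≡ 143 (mod 717). Now have (143|717).
717 ≡ 1 (mod 4), so quadratic reciprocity gives (143|717) = (717|143). Reduce: 717 ≡ 2 (mod 143). Now have (2|143).
Factor out 2: 2 = 2. Since 143 ≡ 7 (mod 8), (2|143) = +1. Now have (1|143).
(1|143) = 1. Collecting the sign factors: 1.
Second factor (11162|7313):
Reduce the numerator: 11162 ≡ 3849 (mod 7313), so (11162|7313) = (3849|7313).
3849 ≡ 1 (mod 4), so quadratic reciprocity gives (3849|7313) = (7313|3849). Reduce: 7313 ≡ 3464 (mod 3849). Now have (3464|3849).
Factor out 2: 3464 = 2^3·433. Since 3849 ≡ 1 (mod 8), (2|3849) = +1, and (2|3849)^3 = +1. Now have (433|3849).
433 ≡ 1 (mod 4), so quadratic reciprocity gives (433|3849) = (3849|433). Reduce: 3849 ≡ 385 (mod 433). Now have (385|433).
385 ≡ 1 (mod 4), so quadratic reciprocity gives (385|433) = (433|385). Reduce: 433 ≡ 48 (mod 385). Now have (48|385).
Factor out 2: 48 = 2^4·3. Since 385 ≡ 1 (mod 8), (2|385) = +1, and (2|385)^4 = +1. Now have (3|385).
385 ≡ 1 (mod 4), so quadratic reciprocity gives (3|385) = (385|3). Reduce: 385 ≡ 1 (mod 3). Now have (1|3).
(1|3) = 1. Collecting the sign factors: 1.
Product: (1)·(1) = 1.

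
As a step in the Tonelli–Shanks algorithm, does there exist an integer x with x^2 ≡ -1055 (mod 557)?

Reduce the numerator: -1055 ≡ 59 (mod 557), so (-1055/557) = (59/557).
557 ≡ 1 (mod 4), so quadratic reciprocity gives (59/557) = (557/59). Reduce: 557 ≡ 26 (mod 59). Now have (26/59).
Factor out 2: 26 = 2·13. Since 59 ≡ 3 (mod 8), (2/59) = -1. Now have -(13/59).
13 ≡ 1 (mod 4), so quadratic reciprocity gives (13/59) = (59/13). Reduce: 59 ≡ 7 (mod 13). Now have -(7/13).
13 ≡ 1 (mod 4), so quadratic reciprocity gives (7/13) = (13/7). Reduce: 13 ≡ 6 (mod 7). Now have -(6/7).
Factor out 2: 6 = 2·3. Since 7 ≡ 7 (mod 8), (2/7) = +1. Now have -(3/7).
Both 3 ≡ 3 and 7 ≡ 3 (mod 4), so reciprocity gives (3/7) = -(7/3). Reduce: 7 ≡ 1 (mod 3). Now have (1/3).
(1/3) = 1. Collecting the sign factors: 1.
The Legendre symbol is 1, so x^2 ≡ -1055 (mod 557) has solution.

yes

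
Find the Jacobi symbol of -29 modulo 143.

1

(-29 / 143)
  = (114 / 143)    [-29 ≡ 114 mod 143]
  = (57 / 143)    [143 ≡ 7 mod 8 ⇒ (2 / 143) = +1]
  = (143 / 57)    [QR: 57 ≡ 1 mod 4, sign kept]
  = (29 / 57)    [143 ≡ 29 mod 57]
  = (57 / 29)    [QR: 29 ≡ 1 mod 4, sign kept]
  = (28 / 29)    [57 ≡ 28 mod 29]
  = (7 / 29)    [29 ≡ 5 mod 8 ⇒ (2 / 29)^2 = +1]
  = (29 / 7)    [QR: 29 ≡ 1 mod 4, sign kept]
  = (1 / 7)    [29 ≡ 1 mod 7]
  = 1    [(1 / 7) = 1]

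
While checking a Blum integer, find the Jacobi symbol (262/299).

(262/299)
  = -(131/299)    [299 ≡ 3 mod 8 ⇒ (2/299) = -1]
  = (299/131)    [QR: both ≡ 3 mod 4, sign flips]
  = (37/131)    [299 ≡ 37 mod 131]
  = (131/37)    [QR: 37 ≡ 1 mod 4, sign kept]
  = (20/37)    [131 ≡ 20 mod 37]
  = (5/37)    [37 ≡ 5 mod 8 ⇒ (2/37)^2 = +1]
  = (37/5)    [QR: 5 ≡ 1 mod 4, sign kept]
  = (2/5)    [37 ≡ 2 mod 5]
  = -(1/5)    [5 ≡ 5 mod 8 ⇒ (2/5) = -1]
  = -1    [(1/5) = 1]

-1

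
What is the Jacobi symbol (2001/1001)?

Reduce the numerator: 2001 ≡ 1000 (mod 1001), so (2001/1001) = (1000/1001).
Factor out 2: 1000 = 2^3·125. Since 1001 ≡ 1 (mod 8), (2/1001) = +1, and (2/1001)^3 = +1. Now have (125/1001).
125 ≡ 1 (mod 4), so quadratic reciprocity gives (125/1001) = (1001/125). Reduce: 1001 ≡ 1 (mod 125). Now have (1/125).
(1/125) = 1. Collecting the sign factors: 1.

1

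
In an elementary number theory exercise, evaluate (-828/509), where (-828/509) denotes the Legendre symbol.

(-828/509)
  = (190/509)    [-828 ≡ 190 mod 509]
  = -(95/509)    [509 ≡ 5 mod 8 ⇒ (2/509) = -1]
  = -(509/95)    [QR: 509 ≡ 1 mod 4, sign kept]
  = -(34/95)    [509 ≡ 34 mod 95]
  = -(17/95)    [95 ≡ 7 mod 8 ⇒ (2/95) = +1]
  = -(95/17)    [QR: 17 ≡ 1 mod 4, sign kept]
  = -(10/17)    [95 ≡ 10 mod 17]
  = -(5/17)    [17 ≡ 1 mod 8 ⇒ (2/17) = +1]
  = -(17/5)    [QR: 5 ≡ 1 mod 4, sign kept]
  = -(2/5)    [17 ≡ 2 mod 5]
  = (1/5)    [5 ≡ 5 mod 8 ⇒ (2/5) = -1]
  = 1    [(1/5) = 1]

1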